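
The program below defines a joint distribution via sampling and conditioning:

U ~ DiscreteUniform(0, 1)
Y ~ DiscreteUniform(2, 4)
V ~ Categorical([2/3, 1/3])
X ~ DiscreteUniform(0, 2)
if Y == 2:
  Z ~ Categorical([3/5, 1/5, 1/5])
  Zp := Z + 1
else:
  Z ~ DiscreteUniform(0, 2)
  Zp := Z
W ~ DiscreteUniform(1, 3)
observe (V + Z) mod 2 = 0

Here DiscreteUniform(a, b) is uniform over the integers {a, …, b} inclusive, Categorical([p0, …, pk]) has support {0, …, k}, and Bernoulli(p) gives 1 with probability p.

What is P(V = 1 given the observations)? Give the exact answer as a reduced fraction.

P(V = 1 | obs) = 13/77

Enumerate traces; 162 have nonzero weight after conditioning:
  (U=0, Y=2, V=0, X=0, Z=0, W=1) weight 1/135
  (U=0, Y=2, V=0, X=0, Z=0, W=2) weight 1/135
  (U=0, Y=2, V=0, X=0, Z=0, W=3) weight 1/135
  (U=0, Y=2, V=0, X=0, Z=2, W=1) weight 1/405
  (U=0, Y=2, V=0, X=0, Z=2, W=2) weight 1/405
  (U=0, Y=2, V=0, X=0, Z=2, W=3) weight 1/405
  (U=0, Y=2, V=0, X=1, Z=0, W=1) weight 1/135
  (U=0, Y=2, V=0, X=1, Z=0, W=2) weight 1/135
  (U=0, Y=2, V=1, X=0, Z=1, W=1) weight 1/810
  … 153 more
Group by V:
  weight(V=0) = 64/135
  weight(V=1) = 13/135
Total weight = 64/135 + 13/135 = 77/135
P(V=0 | obs) = 64/135 / 77/135 = 64/77
P(V=1 | obs) = 13/135 / 77/135 = 13/77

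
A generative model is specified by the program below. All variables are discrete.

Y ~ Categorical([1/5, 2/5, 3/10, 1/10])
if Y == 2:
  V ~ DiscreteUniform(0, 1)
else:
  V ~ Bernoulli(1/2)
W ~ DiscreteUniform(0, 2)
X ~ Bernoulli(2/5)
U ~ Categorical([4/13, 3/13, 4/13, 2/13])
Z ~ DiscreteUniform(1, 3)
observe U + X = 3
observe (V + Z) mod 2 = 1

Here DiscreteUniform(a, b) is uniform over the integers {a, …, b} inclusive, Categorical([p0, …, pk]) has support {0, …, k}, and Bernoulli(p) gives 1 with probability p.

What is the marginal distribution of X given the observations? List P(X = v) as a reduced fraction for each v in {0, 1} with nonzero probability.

Enumerate traces; 72 have nonzero weight after conditioning:
  (Y=0, V=0, W=0, X=0, U=3, Z=1) weight 1/975
  (Y=0, V=0, W=0, X=0, U=3, Z=3) weight 1/975
  (Y=0, V=0, W=0, X=1, U=2, Z=1) weight 4/2925
  (Y=0, V=0, W=0, X=1, U=2, Z=3) weight 4/2925
  (Y=0, V=0, W=1, X=0, U=3, Z=1) weight 1/975
  (Y=0, V=0, W=1, X=0, U=3, Z=3) weight 1/975
  (Y=0, V=0, W=1, X=1, U=2, Z=1) weight 4/2925
  (Y=0, V=0, W=1, X=1, U=2, Z=3) weight 4/2925
  … 64 more
Group by X:
  weight(X=0) = 3/65
  weight(X=1) = 4/65
Total weight = 3/65 + 4/65 = 7/65
P(X=0 | obs) = 3/65 / 7/65 = 3/7
P(X=1 | obs) = 4/65 / 7/65 = 4/7

P(X=0) = 3/7, P(X=1) = 4/7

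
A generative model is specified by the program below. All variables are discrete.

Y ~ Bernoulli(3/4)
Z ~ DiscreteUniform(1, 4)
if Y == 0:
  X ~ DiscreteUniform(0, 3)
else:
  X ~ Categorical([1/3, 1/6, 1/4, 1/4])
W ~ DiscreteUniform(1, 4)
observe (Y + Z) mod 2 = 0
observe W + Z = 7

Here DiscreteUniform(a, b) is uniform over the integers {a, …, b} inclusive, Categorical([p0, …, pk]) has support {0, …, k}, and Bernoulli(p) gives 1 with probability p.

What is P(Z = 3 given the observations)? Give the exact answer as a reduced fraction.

Enumerate traces; 8 have nonzero weight after conditioning:
  (Y=0, Z=4, X=0, W=3) weight 1/256
  (Y=0, Z=4, X=1, W=3) weight 1/256
  (Y=0, Z=4, X=2, W=3) weight 1/256
  (Y=0, Z=4, X=3, W=3) weight 1/256
  (Y=1, Z=3, X=0, W=4) weight 1/64
  (Y=1, Z=3, X=1, W=4) weight 1/128
  (Y=1, Z=3, X=2, W=4) weight 3/256
  (Y=1, Z=3, X=3, W=4) weight 3/256
Group by Z:
  weight(Z=3) = 3/64
  weight(Z=4) = 1/64
Total weight = 3/64 + 1/64 = 1/16
P(Z=3 | obs) = 3/64 / 1/16 = 3/4
P(Z=4 | obs) = 1/64 / 1/16 = 1/4

P(Z = 3 | obs) = 3/4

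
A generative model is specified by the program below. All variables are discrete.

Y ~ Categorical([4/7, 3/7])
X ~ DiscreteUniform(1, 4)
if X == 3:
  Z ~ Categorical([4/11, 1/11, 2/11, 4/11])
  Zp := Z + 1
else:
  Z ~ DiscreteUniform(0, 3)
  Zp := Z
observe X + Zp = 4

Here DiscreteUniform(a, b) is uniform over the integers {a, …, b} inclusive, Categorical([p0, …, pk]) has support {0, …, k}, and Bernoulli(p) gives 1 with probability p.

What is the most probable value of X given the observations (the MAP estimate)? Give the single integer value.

argmax_v P(X = v | obs) = 3

Enumerate traces; 8 have nonzero weight after conditioning:
  (Y=0, X=1, Z=3) weight 1/28
  (Y=0, X=2, Z=2) weight 1/28
  (Y=0, X=3, Z=0) weight 4/77
  (Y=0, X=4, Z=0) weight 1/28
  (Y=1, X=1, Z=3) weight 3/112
  (Y=1, X=2, Z=2) weight 3/112
  (Y=1, X=3, Z=0) weight 3/77
  (Y=1, X=4, Z=0) weight 3/112
Group by X:
  weight(X=1) = 1/16
  weight(X=2) = 1/16
  weight(X=3) = 1/11
  weight(X=4) = 1/16
Total weight = 1/16 + 1/16 + 1/11 + 1/16 = 49/176
P(X=1 | obs) = 1/16 / 49/176 = 11/49
P(X=2 | obs) = 1/16 / 49/176 = 11/49
P(X=3 | obs) = 1/11 / 49/176 = 16/49
P(X=4 | obs) = 1/16 / 49/176 = 11/49
argmax = 3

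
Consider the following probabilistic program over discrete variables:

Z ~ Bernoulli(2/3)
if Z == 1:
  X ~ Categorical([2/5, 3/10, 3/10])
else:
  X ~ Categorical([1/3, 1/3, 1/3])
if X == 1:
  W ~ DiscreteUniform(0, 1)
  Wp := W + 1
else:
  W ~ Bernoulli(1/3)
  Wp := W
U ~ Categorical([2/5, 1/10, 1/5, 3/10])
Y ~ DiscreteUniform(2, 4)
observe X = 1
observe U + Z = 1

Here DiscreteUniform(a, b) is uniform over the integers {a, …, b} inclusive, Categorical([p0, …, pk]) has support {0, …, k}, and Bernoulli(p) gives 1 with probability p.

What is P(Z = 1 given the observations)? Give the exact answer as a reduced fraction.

P(Z = 1 | obs) = 36/41

Enumerate traces; 12 have nonzero weight after conditioning:
  (Z=0, X=1, W=0, U=1, Y=2) weight 1/540
  (Z=0, X=1, W=0, U=1, Y=3) weight 1/540
  (Z=0, X=1, W=0, U=1, Y=4) weight 1/540
  (Z=0, X=1, W=1, U=1, Y=2) weight 1/540
  (Z=0, X=1, W=1, U=1, Y=3) weight 1/540
  (Z=0, X=1, W=1, U=1, Y=4) weight 1/540
  (Z=1, X=1, W=0, U=0, Y=2) weight 1/75
  (Z=1, X=1, W=0, U=0, Y=3) weight 1/75
  … 4 more
Group by Z:
  weight(Z=0) = 1/90
  weight(Z=1) = 2/25
Total weight = 1/90 + 2/25 = 41/450
P(Z=0 | obs) = 1/90 / 41/450 = 5/41
P(Z=1 | obs) = 2/25 / 41/450 = 36/41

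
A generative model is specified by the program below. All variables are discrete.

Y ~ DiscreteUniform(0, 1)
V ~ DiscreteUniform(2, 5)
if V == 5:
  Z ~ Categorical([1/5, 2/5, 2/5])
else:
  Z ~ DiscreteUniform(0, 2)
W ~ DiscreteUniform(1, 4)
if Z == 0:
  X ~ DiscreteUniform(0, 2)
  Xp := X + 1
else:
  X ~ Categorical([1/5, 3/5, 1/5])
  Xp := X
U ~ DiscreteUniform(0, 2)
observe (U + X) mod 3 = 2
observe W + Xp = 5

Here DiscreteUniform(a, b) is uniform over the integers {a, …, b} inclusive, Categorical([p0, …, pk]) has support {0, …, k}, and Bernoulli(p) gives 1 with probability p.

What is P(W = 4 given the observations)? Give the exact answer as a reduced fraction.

Enumerate traces; 56 have nonzero weight after conditioning:
  (Y=0, V=2, Z=0, W=2, X=2, U=0) weight 1/864
  (Y=0, V=2, Z=0, W=3, X=1, U=1) weight 1/864
  (Y=0, V=2, Z=0, W=4, X=0, U=2) weight 1/864
  (Y=0, V=2, Z=1, W=3, X=2, U=0) weight 1/1440
  (Y=0, V=2, Z=1, W=4, X=1, U=1) weight 1/480
  (Y=0, V=2, Z=2, W=3, X=2, U=0) weight 1/1440
  (Y=0, V=2, Z=2, W=4, X=1, U=1) weight 1/480
  (Y=0, V=3, Z=0, W=2, X=2, U=0) weight 1/864
  … 48 more
Group by W:
  weight(W=2) = 1/120
  weight(W=3) = 1/50
  weight(W=4) = 13/300
Total weight = 1/120 + 1/50 + 13/300 = 43/600
P(W=2 | obs) = 1/120 / 43/600 = 5/43
P(W=3 | obs) = 1/50 / 43/600 = 12/43
P(W=4 | obs) = 13/300 / 43/600 = 26/43

P(W = 4 | obs) = 26/43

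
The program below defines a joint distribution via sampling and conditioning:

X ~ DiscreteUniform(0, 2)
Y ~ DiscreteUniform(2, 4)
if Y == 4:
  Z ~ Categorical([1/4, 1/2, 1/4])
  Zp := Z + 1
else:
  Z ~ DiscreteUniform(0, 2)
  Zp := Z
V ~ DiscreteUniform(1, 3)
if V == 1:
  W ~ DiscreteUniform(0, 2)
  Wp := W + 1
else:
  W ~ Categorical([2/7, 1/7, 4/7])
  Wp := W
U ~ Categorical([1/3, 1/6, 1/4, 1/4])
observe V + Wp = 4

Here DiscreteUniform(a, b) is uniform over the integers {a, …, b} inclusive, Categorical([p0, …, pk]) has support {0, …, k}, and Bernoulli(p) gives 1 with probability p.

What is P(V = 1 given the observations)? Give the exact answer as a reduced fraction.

Enumerate traces; 324 have nonzero weight after conditioning:
  (X=0, Y=2, Z=0, V=1, W=2, U=0) weight 1/729
  (X=0, Y=2, Z=0, V=1, W=2, U=1) weight 1/1458
  (X=0, Y=2, Z=0, V=1, W=2, U=2) weight 1/972
  (X=0, Y=2, Z=0, V=1, W=2, U=3) weight 1/972
  (X=0, Y=2, Z=0, V=2, W=2, U=0) weight 4/1701
  (X=0, Y=2, Z=0, V=2, W=2, U=1) weight 2/1701
  (X=0, Y=2, Z=0, V=2, W=2, U=2) weight 1/567
  (X=0, Y=2, Z=0, V=2, W=2, U=3) weight 1/567
  (X=0, Y=2, Z=0, V=3, W=1, U=0) weight 1/1701
  … 315 more
Group by V:
  weight(V=1) = 1/9
  weight(V=2) = 4/21
  weight(V=3) = 1/21
Total weight = 1/9 + 4/21 + 1/21 = 22/63
P(V=1 | obs) = 1/9 / 22/63 = 7/22
P(V=2 | obs) = 4/21 / 22/63 = 6/11
P(V=3 | obs) = 1/21 / 22/63 = 3/22

P(V = 1 | obs) = 7/22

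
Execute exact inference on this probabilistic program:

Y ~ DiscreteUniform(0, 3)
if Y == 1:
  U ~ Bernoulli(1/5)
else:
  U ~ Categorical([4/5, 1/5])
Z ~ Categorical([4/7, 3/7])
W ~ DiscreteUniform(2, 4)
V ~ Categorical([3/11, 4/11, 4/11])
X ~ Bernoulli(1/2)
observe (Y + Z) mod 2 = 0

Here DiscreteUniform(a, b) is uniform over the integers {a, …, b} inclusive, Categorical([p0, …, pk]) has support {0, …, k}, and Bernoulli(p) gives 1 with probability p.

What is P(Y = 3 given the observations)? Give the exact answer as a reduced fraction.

Enumerate traces; 144 have nonzero weight after conditioning:
  (Y=0, U=0, Z=0, W=2, V=0, X=0) weight 2/385
  (Y=0, U=0, Z=0, W=2, V=0, X=1) weight 2/385
  (Y=0, U=0, Z=0, W=2, V=1, X=0) weight 8/1155
  (Y=0, U=0, Z=0, W=2, V=1, X=1) weight 8/1155
  (Y=0, U=0, Z=0, W=2, V=2, X=0) weight 8/1155
  (Y=0, U=0, Z=0, W=2, V=2, X=1) weight 8/1155
  (Y=0, U=0, Z=0, W=3, V=0, X=0) weight 2/385
  (Y=0, U=0, Z=0, W=3, V=0, X=1) weight 2/385
  (Y=1, U=0, Z=1, W=2, V=0, X=0) weight 3/770
  (Y=2, U=0, Z=0, W=2, V=0, X=0) weight 2/385
  … 134 more
Group by Y:
  weight(Y=0) = 1/7
  weight(Y=1) = 3/28
  weight(Y=2) = 1/7
  weight(Y=3) = 3/28
Total weight = 1/7 + 3/28 + 1/7 + 3/28 = 1/2
P(Y=0 | obs) = 1/7 / 1/2 = 2/7
P(Y=1 | obs) = 3/28 / 1/2 = 3/14
P(Y=2 | obs) = 1/7 / 1/2 = 2/7
P(Y=3 | obs) = 3/28 / 1/2 = 3/14

P(Y = 3 | obs) = 3/14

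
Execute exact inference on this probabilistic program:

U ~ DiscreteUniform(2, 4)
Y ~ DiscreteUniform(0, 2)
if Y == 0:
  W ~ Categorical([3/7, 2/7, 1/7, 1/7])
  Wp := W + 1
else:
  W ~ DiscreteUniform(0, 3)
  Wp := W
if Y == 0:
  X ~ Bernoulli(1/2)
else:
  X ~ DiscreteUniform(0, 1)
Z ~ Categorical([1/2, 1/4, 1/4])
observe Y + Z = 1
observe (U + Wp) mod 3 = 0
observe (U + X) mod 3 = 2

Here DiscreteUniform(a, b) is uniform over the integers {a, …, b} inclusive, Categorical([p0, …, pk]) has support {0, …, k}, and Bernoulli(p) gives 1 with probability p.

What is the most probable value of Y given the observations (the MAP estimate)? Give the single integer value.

Enumerate traces; 5 have nonzero weight after conditioning:
  (U=2, Y=0, W=0, X=0, Z=1) weight 1/168
  (U=2, Y=0, W=3, X=0, Z=1) weight 1/504
  (U=2, Y=1, W=1, X=0, Z=0) weight 1/144
  (U=4, Y=0, W=1, X=1, Z=1) weight 1/252
  (U=4, Y=1, W=2, X=1, Z=0) weight 1/144
Group by Y:
  weight(Y=0) = 1/84
  weight(Y=1) = 1/72
Total weight = 1/84 + 1/72 = 13/504
P(Y=0 | obs) = 1/84 / 13/504 = 6/13
P(Y=1 | obs) = 1/72 / 13/504 = 7/13
argmax = 1

argmax_v P(Y = v | obs) = 1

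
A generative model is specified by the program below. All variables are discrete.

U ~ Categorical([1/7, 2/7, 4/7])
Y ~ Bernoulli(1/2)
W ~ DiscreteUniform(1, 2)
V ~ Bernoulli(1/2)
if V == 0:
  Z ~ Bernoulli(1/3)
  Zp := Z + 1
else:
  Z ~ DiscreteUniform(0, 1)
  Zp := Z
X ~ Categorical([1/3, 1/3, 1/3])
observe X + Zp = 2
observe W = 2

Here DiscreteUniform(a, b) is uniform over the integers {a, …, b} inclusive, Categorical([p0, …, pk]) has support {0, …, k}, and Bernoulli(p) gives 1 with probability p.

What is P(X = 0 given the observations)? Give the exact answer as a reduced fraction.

Enumerate traces; 24 have nonzero weight after conditioning:
  (U=0, Y=0, W=2, V=0, Z=0, X=1) weight 1/252
  (U=0, Y=0, W=2, V=0, Z=1, X=0) weight 1/504
  (U=0, Y=0, W=2, V=1, Z=0, X=2) weight 1/336
  (U=0, Y=0, W=2, V=1, Z=1, X=1) weight 1/336
  (U=0, Y=1, W=2, V=0, Z=0, X=1) weight 1/252
  (U=0, Y=1, W=2, V=0, Z=1, X=0) weight 1/504
  (U=0, Y=1, W=2, V=1, Z=0, X=2) weight 1/336
  (U=0, Y=1, W=2, V=1, Z=1, X=1) weight 1/336
  … 16 more
Group by X:
  weight(X=0) = 1/36
  weight(X=1) = 7/72
  weight(X=2) = 1/24
Total weight = 1/36 + 7/72 + 1/24 = 1/6
P(X=0 | obs) = 1/36 / 1/6 = 1/6
P(X=1 | obs) = 7/72 / 1/6 = 7/12
P(X=2 | obs) = 1/24 / 1/6 = 1/4

P(X = 0 | obs) = 1/6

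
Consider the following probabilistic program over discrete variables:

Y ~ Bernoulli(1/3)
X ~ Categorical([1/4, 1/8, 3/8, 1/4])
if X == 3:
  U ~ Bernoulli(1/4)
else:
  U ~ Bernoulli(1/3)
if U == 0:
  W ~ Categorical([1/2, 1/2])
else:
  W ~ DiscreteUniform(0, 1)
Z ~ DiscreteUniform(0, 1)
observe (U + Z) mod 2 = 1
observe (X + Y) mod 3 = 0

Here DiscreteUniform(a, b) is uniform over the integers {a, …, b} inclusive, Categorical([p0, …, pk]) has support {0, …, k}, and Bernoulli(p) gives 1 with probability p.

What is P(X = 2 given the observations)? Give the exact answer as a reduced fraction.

Enumerate traces; 12 have nonzero weight after conditioning:
  (Y=0, X=0, U=0, W=0, Z=1) weight 1/36
  (Y=0, X=0, U=0, W=1, Z=1) weight 1/36
  (Y=0, X=0, U=1, W=0, Z=0) weight 1/72
  (Y=0, X=0, U=1, W=1, Z=0) weight 1/72
  (Y=0, X=3, U=0, W=0, Z=1) weight 1/32
  (Y=0, X=3, U=0, W=1, Z=1) weight 1/32
  (Y=0, X=3, U=1, W=0, Z=0) weight 1/96
  (Y=0, X=3, U=1, W=1, Z=0) weight 1/96
  (Y=1, X=2, U=0, W=0, Z=1) weight 1/48
  … 3 more
Group by X:
  weight(X=0) = 1/12
  weight(X=2) = 1/16
  weight(X=3) = 1/12
Total weight = 1/12 + 1/16 + 1/12 = 11/48
P(X=0 | obs) = 1/12 / 11/48 = 4/11
P(X=2 | obs) = 1/16 / 11/48 = 3/11
P(X=3 | obs) = 1/12 / 11/48 = 4/11

P(X = 2 | obs) = 3/11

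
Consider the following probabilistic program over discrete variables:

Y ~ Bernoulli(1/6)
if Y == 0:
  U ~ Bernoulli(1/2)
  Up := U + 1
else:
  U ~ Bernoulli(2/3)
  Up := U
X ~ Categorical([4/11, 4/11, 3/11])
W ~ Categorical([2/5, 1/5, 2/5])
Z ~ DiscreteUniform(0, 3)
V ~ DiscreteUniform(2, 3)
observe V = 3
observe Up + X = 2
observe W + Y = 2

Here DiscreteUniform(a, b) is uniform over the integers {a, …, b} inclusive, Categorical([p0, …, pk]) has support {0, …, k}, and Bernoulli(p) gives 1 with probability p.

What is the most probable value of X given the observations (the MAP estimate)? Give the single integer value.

argmax_v P(X = v | obs) = 1

Enumerate traces; 16 have nonzero weight after conditioning:
  (Y=0, U=0, X=1, W=2, Z=0, V=3) weight 1/132
  (Y=0, U=0, X=1, W=2, Z=1, V=3) weight 1/132
  (Y=0, U=0, X=1, W=2, Z=2, V=3) weight 1/132
  (Y=0, U=0, X=1, W=2, Z=3, V=3) weight 1/132
  (Y=0, U=1, X=0, W=2, Z=0, V=3) weight 1/132
  (Y=0, U=1, X=0, W=2, Z=1, V=3) weight 1/132
  (Y=0, U=1, X=0, W=2, Z=2, V=3) weight 1/132
  (Y=0, U=1, X=0, W=2, Z=3, V=3) weight 1/132
  (Y=1, U=0, X=2, W=1, Z=0, V=3) weight 1/2640
  … 7 more
Group by X:
  weight(X=0) = 1/33
  weight(X=1) = 17/495
  weight(X=2) = 1/660
Total weight = 1/33 + 17/495 + 1/660 = 131/1980
P(X=0 | obs) = 1/33 / 131/1980 = 60/131
P(X=1 | obs) = 17/495 / 131/1980 = 68/131
P(X=2 | obs) = 1/660 / 131/1980 = 3/131
argmax = 1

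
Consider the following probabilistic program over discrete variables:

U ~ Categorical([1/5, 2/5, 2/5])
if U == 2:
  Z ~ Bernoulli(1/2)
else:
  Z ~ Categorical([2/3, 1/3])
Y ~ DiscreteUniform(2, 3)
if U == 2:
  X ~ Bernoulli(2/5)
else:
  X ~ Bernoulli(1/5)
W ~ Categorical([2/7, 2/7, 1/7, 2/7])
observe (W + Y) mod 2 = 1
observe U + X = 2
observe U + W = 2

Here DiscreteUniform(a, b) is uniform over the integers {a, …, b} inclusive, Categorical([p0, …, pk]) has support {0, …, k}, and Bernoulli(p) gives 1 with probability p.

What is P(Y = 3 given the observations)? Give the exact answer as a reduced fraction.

Enumerate traces; 4 have nonzero weight after conditioning:
  (U=1, Z=0, Y=2, X=1, W=1) weight 4/525
  (U=1, Z=1, Y=2, X=1, W=1) weight 2/525
  (U=2, Z=0, Y=3, X=0, W=0) weight 3/175
  (U=2, Z=1, Y=3, X=0, W=0) weight 3/175
Group by Y:
  weight(Y=2) = 2/175
  weight(Y=3) = 6/175
Total weight = 2/175 + 6/175 = 8/175
P(Y=2 | obs) = 2/175 / 8/175 = 1/4
P(Y=3 | obs) = 6/175 / 8/175 = 3/4

P(Y = 3 | obs) = 3/4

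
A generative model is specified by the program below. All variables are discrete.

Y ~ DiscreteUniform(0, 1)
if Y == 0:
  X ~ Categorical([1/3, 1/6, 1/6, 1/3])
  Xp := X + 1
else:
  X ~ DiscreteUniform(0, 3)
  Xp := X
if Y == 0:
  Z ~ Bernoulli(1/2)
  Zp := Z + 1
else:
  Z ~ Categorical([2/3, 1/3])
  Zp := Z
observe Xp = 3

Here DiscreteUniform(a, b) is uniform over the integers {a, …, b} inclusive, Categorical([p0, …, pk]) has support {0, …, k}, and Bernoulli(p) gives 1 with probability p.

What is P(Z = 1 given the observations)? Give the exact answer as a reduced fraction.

P(Z = 1 | obs) = 2/5

Enumerate traces; 4 have nonzero weight after conditioning:
  (Y=0, X=2, Z=0) weight 1/24
  (Y=0, X=2, Z=1) weight 1/24
  (Y=1, X=3, Z=0) weight 1/12
  (Y=1, X=3, Z=1) weight 1/24
Group by Z:
  weight(Z=0) = 1/8
  weight(Z=1) = 1/12
Total weight = 1/8 + 1/12 = 5/24
P(Z=0 | obs) = 1/8 / 5/24 = 3/5
P(Z=1 | obs) = 1/12 / 5/24 = 2/5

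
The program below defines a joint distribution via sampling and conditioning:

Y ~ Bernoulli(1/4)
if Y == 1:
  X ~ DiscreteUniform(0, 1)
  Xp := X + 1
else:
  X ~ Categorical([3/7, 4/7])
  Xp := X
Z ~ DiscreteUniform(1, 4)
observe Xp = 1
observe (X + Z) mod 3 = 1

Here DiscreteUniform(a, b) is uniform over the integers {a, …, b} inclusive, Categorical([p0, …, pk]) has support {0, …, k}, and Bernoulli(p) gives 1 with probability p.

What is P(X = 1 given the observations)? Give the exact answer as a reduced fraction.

Enumerate traces; 3 have nonzero weight after conditioning:
  (Y=0, X=1, Z=3) weight 3/28
  (Y=1, X=0, Z=1) weight 1/32
  (Y=1, X=0, Z=4) weight 1/32
Group by X:
  weight(X=0) = 1/16
  weight(X=1) = 3/28
Total weight = 1/16 + 3/28 = 19/112
P(X=0 | obs) = 1/16 / 19/112 = 7/19
P(X=1 | obs) = 3/28 / 19/112 = 12/19

P(X = 1 | obs) = 12/19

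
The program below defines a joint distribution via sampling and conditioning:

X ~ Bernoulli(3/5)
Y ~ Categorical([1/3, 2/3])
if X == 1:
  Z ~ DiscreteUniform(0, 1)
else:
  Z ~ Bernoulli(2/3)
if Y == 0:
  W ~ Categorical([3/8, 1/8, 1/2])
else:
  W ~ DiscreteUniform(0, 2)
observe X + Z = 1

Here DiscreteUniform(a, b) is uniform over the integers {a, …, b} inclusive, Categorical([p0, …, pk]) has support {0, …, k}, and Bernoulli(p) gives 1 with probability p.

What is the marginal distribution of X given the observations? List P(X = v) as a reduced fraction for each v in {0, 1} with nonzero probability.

Enumerate traces; 12 have nonzero weight after conditioning:
  (X=0, Y=0, Z=1, W=0) weight 1/30
  (X=0, Y=0, Z=1, W=1) weight 1/90
  (X=0, Y=0, Z=1, W=2) weight 2/45
  (X=0, Y=1, Z=1, W=0) weight 8/135
  (X=0, Y=1, Z=1, W=1) weight 8/135
  (X=0, Y=1, Z=1, W=2) weight 8/135
  (X=1, Y=0, Z=0, W=0) weight 3/80
  (X=1, Y=0, Z=0, W=1) weight 1/80
  … 4 more
Group by X:
  weight(X=0) = 4/15
  weight(X=1) = 3/10
Total weight = 4/15 + 3/10 = 17/30
P(X=0 | obs) = 4/15 / 17/30 = 8/17
P(X=1 | obs) = 3/10 / 17/30 = 9/17

P(X=0) = 8/17, P(X=1) = 9/17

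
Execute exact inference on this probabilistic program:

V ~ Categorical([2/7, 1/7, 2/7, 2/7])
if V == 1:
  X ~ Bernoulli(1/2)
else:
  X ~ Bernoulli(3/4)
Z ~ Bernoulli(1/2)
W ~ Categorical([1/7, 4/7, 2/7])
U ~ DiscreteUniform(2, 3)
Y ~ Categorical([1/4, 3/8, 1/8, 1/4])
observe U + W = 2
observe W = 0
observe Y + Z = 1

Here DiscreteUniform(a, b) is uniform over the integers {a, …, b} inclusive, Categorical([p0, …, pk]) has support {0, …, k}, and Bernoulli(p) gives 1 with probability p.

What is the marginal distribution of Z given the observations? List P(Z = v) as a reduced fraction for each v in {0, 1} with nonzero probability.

Enumerate traces; 16 have nonzero weight after conditioning:
  (V=0, X=0, Z=0, W=0, U=2, Y=1) weight 3/3136
  (V=0, X=0, Z=1, W=0, U=2, Y=0) weight 1/1568
  (V=0, X=1, Z=0, W=0, U=2, Y=1) weight 9/3136
  (V=0, X=1, Z=1, W=0, U=2, Y=0) weight 3/1568
  (V=1, X=0, Z=0, W=0, U=2, Y=1) weight 3/3136
  (V=1, X=0, Z=1, W=0, U=2, Y=0) weight 1/1568
  (V=1, X=1, Z=0, W=0, U=2, Y=1) weight 3/3136
  (V=1, X=1, Z=1, W=0, U=2, Y=0) weight 1/1568
  … 8 more
Group by Z:
  weight(Z=0) = 3/224
  weight(Z=1) = 1/112
Total weight = 3/224 + 1/112 = 5/224
P(Z=0 | obs) = 3/224 / 5/224 = 3/5
P(Z=1 | obs) = 1/112 / 5/224 = 2/5

P(Z=0) = 3/5, P(Z=1) = 2/5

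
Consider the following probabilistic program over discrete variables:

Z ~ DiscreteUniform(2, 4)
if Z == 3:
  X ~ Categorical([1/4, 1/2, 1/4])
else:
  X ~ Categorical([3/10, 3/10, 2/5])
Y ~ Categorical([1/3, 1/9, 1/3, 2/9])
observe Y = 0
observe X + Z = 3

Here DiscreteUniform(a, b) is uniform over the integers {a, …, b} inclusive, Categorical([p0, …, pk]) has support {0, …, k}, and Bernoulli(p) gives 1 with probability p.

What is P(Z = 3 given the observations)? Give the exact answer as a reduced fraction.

P(Z = 3 | obs) = 5/11

Enumerate traces; 2 have nonzero weight after conditioning:
  (Z=2, X=1, Y=0) weight 1/30
  (Z=3, X=0, Y=0) weight 1/36
Group by Z:
  weight(Z=2) = 1/30
  weight(Z=3) = 1/36
Total weight = 1/30 + 1/36 = 11/180
P(Z=2 | obs) = 1/30 / 11/180 = 6/11
P(Z=3 | obs) = 1/36 / 11/180 = 5/11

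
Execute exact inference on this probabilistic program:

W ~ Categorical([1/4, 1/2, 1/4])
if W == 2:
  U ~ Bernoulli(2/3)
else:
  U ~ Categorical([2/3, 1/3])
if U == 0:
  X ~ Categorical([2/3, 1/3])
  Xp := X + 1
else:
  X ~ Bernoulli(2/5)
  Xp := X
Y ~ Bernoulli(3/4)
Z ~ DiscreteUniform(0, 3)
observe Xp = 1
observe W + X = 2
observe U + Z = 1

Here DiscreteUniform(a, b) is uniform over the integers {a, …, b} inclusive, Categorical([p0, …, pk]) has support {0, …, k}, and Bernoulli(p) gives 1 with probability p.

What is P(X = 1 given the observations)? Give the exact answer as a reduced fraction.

P(X = 1 | obs) = 6/11

Enumerate traces; 4 have nonzero weight after conditioning:
  (W=1, U=1, X=1, Y=0, Z=0) weight 1/240
  (W=1, U=1, X=1, Y=1, Z=0) weight 1/80
  (W=2, U=0, X=0, Y=0, Z=1) weight 1/288
  (W=2, U=0, X=0, Y=1, Z=1) weight 1/96
Group by X:
  weight(X=0) = 1/72
  weight(X=1) = 1/60
Total weight = 1/72 + 1/60 = 11/360
P(X=0 | obs) = 1/72 / 11/360 = 5/11
P(X=1 | obs) = 1/60 / 11/360 = 6/11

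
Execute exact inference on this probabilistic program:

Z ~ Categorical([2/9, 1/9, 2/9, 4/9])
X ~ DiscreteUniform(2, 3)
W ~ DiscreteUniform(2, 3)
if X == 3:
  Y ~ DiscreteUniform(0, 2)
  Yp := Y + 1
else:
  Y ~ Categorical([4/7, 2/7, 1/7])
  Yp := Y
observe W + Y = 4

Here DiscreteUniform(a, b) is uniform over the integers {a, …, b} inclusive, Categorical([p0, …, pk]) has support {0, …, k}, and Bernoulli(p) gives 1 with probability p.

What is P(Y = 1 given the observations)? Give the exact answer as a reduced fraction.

Enumerate traces; 16 have nonzero weight after conditioning:
  (Z=0, X=2, W=2, Y=2) weight 1/126
  (Z=0, X=2, W=3, Y=1) weight 1/63
  (Z=0, X=3, W=2, Y=2) weight 1/54
  (Z=0, X=3, W=3, Y=1) weight 1/54
  (Z=1, X=2, W=2, Y=2) weight 1/252
  (Z=1, X=2, W=3, Y=1) weight 1/126
  (Z=1, X=3, W=2, Y=2) weight 1/108
  (Z=1, X=3, W=3, Y=1) weight 1/108
  … 8 more
Group by Y:
  weight(Y=1) = 13/84
  weight(Y=2) = 5/42
Total weight = 13/84 + 5/42 = 23/84
P(Y=1 | obs) = 13/84 / 23/84 = 13/23
P(Y=2 | obs) = 5/42 / 23/84 = 10/23

P(Y = 1 | obs) = 13/23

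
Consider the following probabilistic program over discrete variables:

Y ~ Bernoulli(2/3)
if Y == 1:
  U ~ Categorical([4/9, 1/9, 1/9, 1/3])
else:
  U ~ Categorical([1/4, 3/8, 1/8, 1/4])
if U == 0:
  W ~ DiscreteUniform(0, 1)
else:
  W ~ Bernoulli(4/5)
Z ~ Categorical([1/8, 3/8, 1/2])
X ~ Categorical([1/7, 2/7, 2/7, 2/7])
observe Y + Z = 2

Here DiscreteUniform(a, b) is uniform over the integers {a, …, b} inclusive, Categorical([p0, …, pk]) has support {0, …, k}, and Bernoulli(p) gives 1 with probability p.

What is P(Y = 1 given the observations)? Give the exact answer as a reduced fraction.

P(Y = 1 | obs) = 3/5

Enumerate traces; 64 have nonzero weight after conditioning:
  (Y=0, U=0, W=0, Z=2, X=0) weight 1/336
  (Y=0, U=0, W=0, Z=2, X=1) weight 1/168
  (Y=0, U=0, W=0, Z=2, X=2) weight 1/168
  (Y=0, U=0, W=0, Z=2, X=3) weight 1/168
  (Y=0, U=0, W=1, Z=2, X=0) weight 1/336
  (Y=0, U=0, W=1, Z=2, X=1) weight 1/168
  (Y=0, U=0, W=1, Z=2, X=2) weight 1/168
  (Y=0, U=0, W=1, Z=2, X=3) weight 1/168
  (Y=1, U=0, W=0, Z=1, X=0) weight 1/126
  … 55 more
Group by Y:
  weight(Y=0) = 1/6
  weight(Y=1) = 1/4
Total weight = 1/6 + 1/4 = 5/12
P(Y=0 | obs) = 1/6 / 5/12 = 2/5
P(Y=1 | obs) = 1/4 / 5/12 = 3/5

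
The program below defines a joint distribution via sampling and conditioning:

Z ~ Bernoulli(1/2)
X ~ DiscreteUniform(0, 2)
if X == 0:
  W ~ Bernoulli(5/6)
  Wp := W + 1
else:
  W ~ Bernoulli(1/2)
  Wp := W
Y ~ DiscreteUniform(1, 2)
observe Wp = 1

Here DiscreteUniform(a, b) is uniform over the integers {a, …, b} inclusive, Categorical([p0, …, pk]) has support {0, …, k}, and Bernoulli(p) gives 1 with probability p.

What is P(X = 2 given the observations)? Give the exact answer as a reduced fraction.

Enumerate traces; 12 have nonzero weight after conditioning:
  (Z=0, X=0, W=0, Y=1) weight 1/72
  (Z=0, X=0, W=0, Y=2) weight 1/72
  (Z=0, X=1, W=1, Y=1) weight 1/24
  (Z=0, X=1, W=1, Y=2) weight 1/24
  (Z=0, X=2, W=1, Y=1) weight 1/24
  (Z=0, X=2, W=1, Y=2) weight 1/24
  (Z=1, X=0, W=0, Y=1) weight 1/72
  (Z=1, X=0, W=0, Y=2) weight 1/72
  … 4 more
Group by X:
  weight(X=0) = 1/18
  weight(X=1) = 1/6
  weight(X=2) = 1/6
Total weight = 1/18 + 1/6 + 1/6 = 7/18
P(X=0 | obs) = 1/18 / 7/18 = 1/7
P(X=1 | obs) = 1/6 / 7/18 = 3/7
P(X=2 | obs) = 1/6 / 7/18 = 3/7

P(X = 2 | obs) = 3/7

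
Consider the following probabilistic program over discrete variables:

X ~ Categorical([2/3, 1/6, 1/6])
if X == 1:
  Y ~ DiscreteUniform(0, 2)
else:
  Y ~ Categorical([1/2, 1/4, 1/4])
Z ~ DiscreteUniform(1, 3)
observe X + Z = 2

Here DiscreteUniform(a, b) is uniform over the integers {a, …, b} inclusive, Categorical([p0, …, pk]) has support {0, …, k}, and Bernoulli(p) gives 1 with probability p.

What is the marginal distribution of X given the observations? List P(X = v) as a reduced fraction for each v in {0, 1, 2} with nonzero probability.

Enumerate traces; 6 have nonzero weight after conditioning:
  (X=0, Y=0, Z=2) weight 1/9
  (X=0, Y=1, Z=2) weight 1/18
  (X=0, Y=2, Z=2) weight 1/18
  (X=1, Y=0, Z=1) weight 1/54
  (X=1, Y=1, Z=1) weight 1/54
  (X=1, Y=2, Z=1) weight 1/54
Group by X:
  weight(X=0) = 2/9
  weight(X=1) = 1/18
Total weight = 2/9 + 1/18 = 5/18
P(X=0 | obs) = 2/9 / 5/18 = 4/5
P(X=1 | obs) = 1/18 / 5/18 = 1/5

P(X=0) = 4/5, P(X=1) = 1/5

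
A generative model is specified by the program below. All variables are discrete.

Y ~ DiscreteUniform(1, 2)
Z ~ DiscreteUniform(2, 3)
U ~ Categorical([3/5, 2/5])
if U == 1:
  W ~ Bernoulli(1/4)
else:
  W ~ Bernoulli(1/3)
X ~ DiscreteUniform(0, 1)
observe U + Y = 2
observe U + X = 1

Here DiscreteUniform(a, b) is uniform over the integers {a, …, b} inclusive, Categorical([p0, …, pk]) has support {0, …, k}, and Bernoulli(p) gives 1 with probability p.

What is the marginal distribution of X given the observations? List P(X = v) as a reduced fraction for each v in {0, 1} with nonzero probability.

Enumerate traces; 8 have nonzero weight after conditioning:
  (Y=1, Z=2, U=1, W=0, X=0) weight 3/80
  (Y=1, Z=2, U=1, W=1, X=0) weight 1/80
  (Y=1, Z=3, U=1, W=0, X=0) weight 3/80
  (Y=1, Z=3, U=1, W=1, X=0) weight 1/80
  (Y=2, Z=2, U=0, W=0, X=1) weight 1/20
  (Y=2, Z=2, U=0, W=1, X=1) weight 1/40
  (Y=2, Z=3, U=0, W=0, X=1) weight 1/20
  (Y=2, Z=3, U=0, W=1, X=1) weight 1/40
Group by X:
  weight(X=0) = 1/10
  weight(X=1) = 3/20
Total weight = 1/10 + 3/20 = 1/4
P(X=0 | obs) = 1/10 / 1/4 = 2/5
P(X=1 | obs) = 3/20 / 1/4 = 3/5

P(X=0) = 2/5, P(X=1) = 3/5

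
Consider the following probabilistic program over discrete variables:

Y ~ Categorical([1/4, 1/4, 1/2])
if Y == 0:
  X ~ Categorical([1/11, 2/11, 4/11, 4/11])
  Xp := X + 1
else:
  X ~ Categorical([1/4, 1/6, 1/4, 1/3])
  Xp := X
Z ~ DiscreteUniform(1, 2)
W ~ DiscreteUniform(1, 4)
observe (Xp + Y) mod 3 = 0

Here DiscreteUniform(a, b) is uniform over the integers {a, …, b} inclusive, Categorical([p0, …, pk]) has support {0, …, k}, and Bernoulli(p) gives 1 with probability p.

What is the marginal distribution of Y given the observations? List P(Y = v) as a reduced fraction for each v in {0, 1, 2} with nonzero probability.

Enumerate traces; 24 have nonzero weight after conditioning:
  (Y=0, X=2, Z=1, W=1) weight 1/88
  (Y=0, X=2, Z=1, W=2) weight 1/88
  (Y=0, X=2, Z=1, W=3) weight 1/88
  (Y=0, X=2, Z=1, W=4) weight 1/88
  (Y=0, X=2, Z=2, W=1) weight 1/88
  (Y=0, X=2, Z=2, W=2) weight 1/88
  (Y=0, X=2, Z=2, W=3) weight 1/88
  (Y=0, X=2, Z=2, W=4) weight 1/88
  (Y=1, X=2, Z=1, W=1) weight 1/128
  (Y=2, X=1, Z=1, W=1) weight 1/96
  … 14 more
Group by Y:
  weight(Y=0) = 1/11
  weight(Y=1) = 1/16
  weight(Y=2) = 1/12
Total weight = 1/11 + 1/16 + 1/12 = 125/528
P(Y=0 | obs) = 1/11 / 125/528 = 48/125
P(Y=1 | obs) = 1/16 / 125/528 = 33/125
P(Y=2 | obs) = 1/12 / 125/528 = 44/125

P(Y=0) = 48/125, P(Y=1) = 33/125, P(Y=2) = 44/125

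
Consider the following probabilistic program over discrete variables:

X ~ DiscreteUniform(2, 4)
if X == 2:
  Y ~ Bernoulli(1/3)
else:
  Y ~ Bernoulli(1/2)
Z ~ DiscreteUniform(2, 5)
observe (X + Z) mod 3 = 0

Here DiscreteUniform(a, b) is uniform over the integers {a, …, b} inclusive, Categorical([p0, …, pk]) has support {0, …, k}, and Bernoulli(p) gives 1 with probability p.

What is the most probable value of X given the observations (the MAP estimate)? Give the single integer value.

argmax_v P(X = v | obs) = 4

Enumerate traces; 8 have nonzero weight after conditioning:
  (X=2, Y=0, Z=4) weight 1/18
  (X=2, Y=1, Z=4) weight 1/36
  (X=3, Y=0, Z=3) weight 1/24
  (X=3, Y=1, Z=3) weight 1/24
  (X=4, Y=0, Z=2) weight 1/24
  (X=4, Y=0, Z=5) weight 1/24
  (X=4, Y=1, Z=2) weight 1/24
  (X=4, Y=1, Z=5) weight 1/24
Group by X:
  weight(X=2) = 1/12
  weight(X=3) = 1/12
  weight(X=4) = 1/6
Total weight = 1/12 + 1/12 + 1/6 = 1/3
P(X=2 | obs) = 1/12 / 1/3 = 1/4
P(X=3 | obs) = 1/12 / 1/3 = 1/4
P(X=4 | obs) = 1/6 / 1/3 = 1/2
argmax = 4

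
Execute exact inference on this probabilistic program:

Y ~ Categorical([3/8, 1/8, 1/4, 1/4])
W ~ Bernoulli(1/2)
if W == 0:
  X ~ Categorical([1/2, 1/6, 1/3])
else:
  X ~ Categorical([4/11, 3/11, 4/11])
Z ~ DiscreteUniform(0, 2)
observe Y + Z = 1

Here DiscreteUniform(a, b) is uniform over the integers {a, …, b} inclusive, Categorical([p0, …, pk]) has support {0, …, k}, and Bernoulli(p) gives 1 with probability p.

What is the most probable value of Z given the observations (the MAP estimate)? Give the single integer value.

argmax_v P(Z = v | obs) = 1

Enumerate traces; 12 have nonzero weight after conditioning:
  (Y=0, W=0, X=0, Z=1) weight 1/32
  (Y=0, W=0, X=1, Z=1) weight 1/96
  (Y=0, W=0, X=2, Z=1) weight 1/48
  (Y=0, W=1, X=0, Z=1) weight 1/44
  (Y=0, W=1, X=1, Z=1) weight 3/176
  (Y=0, W=1, X=2, Z=1) weight 1/44
  (Y=1, W=0, X=0, Z=0) weight 1/96
  (Y=1, W=0, X=1, Z=0) weight 1/288
  … 4 more
Group by Z:
  weight(Z=0) = 1/24
  weight(Z=1) = 1/8
Total weight = 1/24 + 1/8 = 1/6
P(Z=0 | obs) = 1/24 / 1/6 = 1/4
P(Z=1 | obs) = 1/8 / 1/6 = 3/4
argmax = 1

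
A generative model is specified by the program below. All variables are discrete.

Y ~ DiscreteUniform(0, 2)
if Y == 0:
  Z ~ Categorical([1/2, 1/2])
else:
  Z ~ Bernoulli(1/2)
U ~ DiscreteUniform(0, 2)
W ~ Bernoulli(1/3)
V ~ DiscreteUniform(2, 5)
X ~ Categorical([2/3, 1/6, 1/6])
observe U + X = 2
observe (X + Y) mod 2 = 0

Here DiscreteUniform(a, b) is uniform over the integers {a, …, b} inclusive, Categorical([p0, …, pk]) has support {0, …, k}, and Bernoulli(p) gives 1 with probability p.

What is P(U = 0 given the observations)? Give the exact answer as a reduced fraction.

P(U = 0 | obs) = 2/11

Enumerate traces; 80 have nonzero weight after conditioning:
  (Y=0, Z=0, U=0, W=0, V=2, X=2) weight 1/648
  (Y=0, Z=0, U=0, W=0, V=3, X=2) weight 1/648
  (Y=0, Z=0, U=0, W=0, V=4, X=2) weight 1/648
  (Y=0, Z=0, U=0, W=0, V=5, X=2) weight 1/648
  (Y=0, Z=0, U=0, W=1, V=2, X=2) weight 1/1296
  (Y=0, Z=0, U=0, W=1, V=3, X=2) weight 1/1296
  (Y=0, Z=0, U=0, W=1, V=4, X=2) weight 1/1296
  (Y=0, Z=0, U=0, W=1, V=5, X=2) weight 1/1296
  (Y=0, Z=0, U=2, W=0, V=2, X=0) weight 1/162
  (Y=1, Z=0, U=1, W=0, V=2, X=1) weight 1/648
  … 70 more
Group by U:
  weight(U=0) = 1/27
  weight(U=1) = 1/54
  weight(U=2) = 4/27
Total weight = 1/27 + 1/54 + 4/27 = 11/54
P(U=0 | obs) = 1/27 / 11/54 = 2/11
P(U=1 | obs) = 1/54 / 11/54 = 1/11
P(U=2 | obs) = 4/27 / 11/54 = 8/11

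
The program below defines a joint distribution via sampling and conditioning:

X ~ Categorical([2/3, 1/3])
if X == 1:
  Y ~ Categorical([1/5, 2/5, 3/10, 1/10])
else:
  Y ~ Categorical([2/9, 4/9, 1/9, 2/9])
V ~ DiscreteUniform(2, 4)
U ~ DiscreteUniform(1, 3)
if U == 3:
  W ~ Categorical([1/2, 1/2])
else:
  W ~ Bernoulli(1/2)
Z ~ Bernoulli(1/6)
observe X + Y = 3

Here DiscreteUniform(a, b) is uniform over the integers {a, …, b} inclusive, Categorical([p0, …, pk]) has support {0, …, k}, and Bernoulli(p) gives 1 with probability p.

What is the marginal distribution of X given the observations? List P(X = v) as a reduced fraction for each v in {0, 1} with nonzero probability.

Enumerate traces; 72 have nonzero weight after conditioning:
  (X=0, Y=3, V=2, U=1, W=0, Z=0) weight 5/729
  (X=0, Y=3, V=2, U=1, W=0, Z=1) weight 1/729
  (X=0, Y=3, V=2, U=1, W=1, Z=0) weight 5/729
  (X=0, Y=3, V=2, U=1, W=1, Z=1) weight 1/729
  (X=0, Y=3, V=2, U=2, W=0, Z=0) weight 5/729
  (X=0, Y=3, V=2, U=2, W=0, Z=1) weight 1/729
  (X=0, Y=3, V=2, U=2, W=1, Z=0) weight 5/729
  (X=0, Y=3, V=2, U=2, W=1, Z=1) weight 1/729
  (X=1, Y=2, V=2, U=1, W=0, Z=0) weight 1/216
  … 63 more
Group by X:
  weight(X=0) = 4/27
  weight(X=1) = 1/10
Total weight = 4/27 + 1/10 = 67/270
P(X=0 | obs) = 4/27 / 67/270 = 40/67
P(X=1 | obs) = 1/10 / 67/270 = 27/67

P(X=0) = 40/67, P(X=1) = 27/67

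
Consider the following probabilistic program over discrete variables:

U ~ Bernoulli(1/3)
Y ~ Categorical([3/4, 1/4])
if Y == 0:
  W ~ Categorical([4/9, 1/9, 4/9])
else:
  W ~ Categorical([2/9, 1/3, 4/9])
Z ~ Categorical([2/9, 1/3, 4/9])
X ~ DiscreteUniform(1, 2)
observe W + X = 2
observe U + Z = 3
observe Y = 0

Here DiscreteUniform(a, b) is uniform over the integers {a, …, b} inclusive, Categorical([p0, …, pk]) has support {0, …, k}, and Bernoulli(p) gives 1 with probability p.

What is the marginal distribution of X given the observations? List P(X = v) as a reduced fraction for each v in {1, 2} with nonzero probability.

Enumerate traces; 2 have nonzero weight after conditioning:
  (U=1, Y=0, W=0, Z=2, X=2) weight 2/81
  (U=1, Y=0, W=1, Z=2, X=1) weight 1/162
Group by X:
  weight(X=1) = 1/162
  weight(X=2) = 2/81
Total weight = 1/162 + 2/81 = 5/162
P(X=1 | obs) = 1/162 / 5/162 = 1/5
P(X=2 | obs) = 2/81 / 5/162 = 4/5

P(X=1) = 1/5, P(X=2) = 4/5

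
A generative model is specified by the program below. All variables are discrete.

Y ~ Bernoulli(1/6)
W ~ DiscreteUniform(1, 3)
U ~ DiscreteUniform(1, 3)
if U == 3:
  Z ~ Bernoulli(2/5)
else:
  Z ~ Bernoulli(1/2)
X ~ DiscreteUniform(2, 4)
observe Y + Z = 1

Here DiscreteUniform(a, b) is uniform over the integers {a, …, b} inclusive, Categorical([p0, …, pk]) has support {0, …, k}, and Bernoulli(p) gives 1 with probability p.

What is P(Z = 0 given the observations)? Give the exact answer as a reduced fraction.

Enumerate traces; 54 have nonzero weight after conditioning:
  (Y=0, W=1, U=1, Z=1, X=2) weight 5/324
  (Y=0, W=1, U=1, Z=1, X=3) weight 5/324
  (Y=0, W=1, U=1, Z=1, X=4) weight 5/324
  (Y=0, W=1, U=2, Z=1, X=2) weight 5/324
  (Y=0, W=1, U=2, Z=1, X=3) weight 5/324
  (Y=0, W=1, U=2, Z=1, X=4) weight 5/324
  (Y=0, W=1, U=3, Z=1, X=2) weight 1/81
  (Y=0, W=1, U=3, Z=1, X=3) weight 1/81
  (Y=1, W=1, U=1, Z=0, X=2) weight 1/324
  … 45 more
Group by Z:
  weight(Z=0) = 4/45
  weight(Z=1) = 7/18
Total weight = 4/45 + 7/18 = 43/90
P(Z=0 | obs) = 4/45 / 43/90 = 8/43
P(Z=1 | obs) = 7/18 / 43/90 = 35/43

P(Z = 0 | obs) = 8/43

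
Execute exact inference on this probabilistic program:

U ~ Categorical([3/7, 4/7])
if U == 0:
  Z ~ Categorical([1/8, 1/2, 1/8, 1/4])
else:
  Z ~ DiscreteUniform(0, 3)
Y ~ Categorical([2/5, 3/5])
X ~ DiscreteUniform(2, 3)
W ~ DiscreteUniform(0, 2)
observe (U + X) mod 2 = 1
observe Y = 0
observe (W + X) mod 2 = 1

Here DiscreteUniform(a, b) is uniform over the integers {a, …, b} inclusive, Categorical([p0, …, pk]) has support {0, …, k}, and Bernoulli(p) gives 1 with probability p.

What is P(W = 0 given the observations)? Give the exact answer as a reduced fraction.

P(W = 0 | obs) = 3/10

Enumerate traces; 12 have nonzero weight after conditioning:
  (U=0, Z=0, Y=0, X=3, W=0) weight 1/280
  (U=0, Z=0, Y=0, X=3, W=2) weight 1/280
  (U=0, Z=1, Y=0, X=3, W=0) weight 1/70
  (U=0, Z=1, Y=0, X=3, W=2) weight 1/70
  (U=0, Z=2, Y=0, X=3, W=0) weight 1/280
  (U=0, Z=2, Y=0, X=3, W=2) weight 1/280
  (U=0, Z=3, Y=0, X=3, W=0) weight 1/140
  (U=0, Z=3, Y=0, X=3, W=2) weight 1/140
  (U=1, Z=0, Y=0, X=2, W=1) weight 1/105
  … 3 more
Group by W:
  weight(W=0) = 1/35
  weight(W=1) = 4/105
  weight(W=2) = 1/35
Total weight = 1/35 + 4/105 + 1/35 = 2/21
P(W=0 | obs) = 1/35 / 2/21 = 3/10
P(W=1 | obs) = 4/105 / 2/21 = 2/5
P(W=2 | obs) = 1/35 / 2/21 = 3/10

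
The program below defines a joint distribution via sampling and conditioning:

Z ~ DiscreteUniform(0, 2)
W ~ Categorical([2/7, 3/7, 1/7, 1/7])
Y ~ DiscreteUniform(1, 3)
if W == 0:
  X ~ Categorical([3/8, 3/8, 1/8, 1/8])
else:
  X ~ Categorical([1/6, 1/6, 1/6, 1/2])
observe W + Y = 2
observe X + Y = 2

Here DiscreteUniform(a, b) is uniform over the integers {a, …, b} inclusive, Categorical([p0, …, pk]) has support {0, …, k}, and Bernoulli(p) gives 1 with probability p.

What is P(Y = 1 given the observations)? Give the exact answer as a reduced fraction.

Enumerate traces; 6 have nonzero weight after conditioning:
  (Z=0, W=0, Y=2, X=0) weight 1/84
  (Z=0, W=1, Y=1, X=1) weight 1/126
  (Z=1, W=0, Y=2, X=0) weight 1/84
  (Z=1, W=1, Y=1, X=1) weight 1/126
  (Z=2, W=0, Y=2, X=0) weight 1/84
  (Z=2, W=1, Y=1, X=1) weight 1/126
Group by Y:
  weight(Y=1) = 1/42
  weight(Y=2) = 1/28
Total weight = 1/42 + 1/28 = 5/84
P(Y=1 | obs) = 1/42 / 5/84 = 2/5
P(Y=2 | obs) = 1/28 / 5/84 = 3/5

P(Y = 1 | obs) = 2/5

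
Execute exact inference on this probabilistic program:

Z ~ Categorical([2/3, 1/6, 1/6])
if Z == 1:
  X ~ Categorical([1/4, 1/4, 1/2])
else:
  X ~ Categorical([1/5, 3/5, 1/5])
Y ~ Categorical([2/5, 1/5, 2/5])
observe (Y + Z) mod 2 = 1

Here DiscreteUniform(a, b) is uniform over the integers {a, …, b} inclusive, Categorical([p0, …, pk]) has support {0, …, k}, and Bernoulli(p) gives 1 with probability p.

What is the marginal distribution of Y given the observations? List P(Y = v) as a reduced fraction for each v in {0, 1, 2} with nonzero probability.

Enumerate traces; 12 have nonzero weight after conditioning:
  (Z=0, X=0, Y=1) weight 2/75
  (Z=0, X=1, Y=1) weight 2/25
  (Z=0, X=2, Y=1) weight 2/75
  (Z=1, X=0, Y=0) weight 1/60
  (Z=1, X=0, Y=2) weight 1/60
  (Z=1, X=1, Y=0) weight 1/60
  (Z=1, X=1, Y=2) weight 1/60
  (Z=1, X=2, Y=0) weight 1/30
  … 4 more
Group by Y:
  weight(Y=0) = 1/15
  weight(Y=1) = 1/6
  weight(Y=2) = 1/15
Total weight = 1/15 + 1/6 + 1/15 = 3/10
P(Y=0 | obs) = 1/15 / 3/10 = 2/9
P(Y=1 | obs) = 1/6 / 3/10 = 5/9
P(Y=2 | obs) = 1/15 / 3/10 = 2/9

P(Y=0) = 2/9, P(Y=1) = 5/9, P(Y=2) = 2/9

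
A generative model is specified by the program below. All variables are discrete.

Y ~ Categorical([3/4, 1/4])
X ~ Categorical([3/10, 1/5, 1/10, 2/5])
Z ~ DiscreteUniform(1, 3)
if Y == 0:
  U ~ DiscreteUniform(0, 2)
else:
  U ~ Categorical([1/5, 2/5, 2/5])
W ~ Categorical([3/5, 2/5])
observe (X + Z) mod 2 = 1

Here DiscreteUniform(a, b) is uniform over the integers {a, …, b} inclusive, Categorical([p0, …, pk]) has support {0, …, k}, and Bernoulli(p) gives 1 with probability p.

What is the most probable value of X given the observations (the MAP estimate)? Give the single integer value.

argmax_v P(X = v | obs) = 0

Enumerate traces; 72 have nonzero weight after conditioning:
  (Y=0, X=0, Z=1, U=0, W=0) weight 3/200
  (Y=0, X=0, Z=1, U=0, W=1) weight 1/100
  (Y=0, X=0, Z=1, U=1, W=0) weight 3/200
  (Y=0, X=0, Z=1, U=1, W=1) weight 1/100
  (Y=0, X=0, Z=1, U=2, W=0) weight 3/200
  (Y=0, X=0, Z=1, U=2, W=1) weight 1/100
  (Y=0, X=0, Z=3, U=0, W=0) weight 3/200
  (Y=0, X=0, Z=3, U=0, W=1) weight 1/100
  (Y=0, X=1, Z=2, U=0, W=0) weight 1/100
  (Y=0, X=2, Z=1, U=0, W=0) weight 1/200
  … 62 more
Group by X:
  weight(X=0) = 1/5
  weight(X=1) = 1/15
  weight(X=2) = 1/15
  weight(X=3) = 2/15
Total weight = 1/5 + 1/15 + 1/15 + 2/15 = 7/15
P(X=0 | obs) = 1/5 / 7/15 = 3/7
P(X=1 | obs) = 1/15 / 7/15 = 1/7
P(X=2 | obs) = 1/15 / 7/15 = 1/7
P(X=3 | obs) = 2/15 / 7/15 = 2/7
argmax = 0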